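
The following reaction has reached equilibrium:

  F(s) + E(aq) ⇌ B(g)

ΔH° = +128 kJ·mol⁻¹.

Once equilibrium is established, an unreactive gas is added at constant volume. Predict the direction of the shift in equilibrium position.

no shift

At constant volume, adding an inert gas leaves every reacting species' partial pressure unchanged, so Q is unchanged — no shift from this change.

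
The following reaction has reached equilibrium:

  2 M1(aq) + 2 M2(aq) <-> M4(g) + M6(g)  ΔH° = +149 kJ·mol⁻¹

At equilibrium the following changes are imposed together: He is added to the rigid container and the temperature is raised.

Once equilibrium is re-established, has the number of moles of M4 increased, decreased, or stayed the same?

At constant volume, adding an inert gas leaves every reacting species' partial pressure unchanged, so Q is unchanged — no shift from this change.
The forward reaction is endothermic. Raising T favours the endothermic direction — shift to the right.
The net shift is to the right. M4 is a product, so its amount increases.

increases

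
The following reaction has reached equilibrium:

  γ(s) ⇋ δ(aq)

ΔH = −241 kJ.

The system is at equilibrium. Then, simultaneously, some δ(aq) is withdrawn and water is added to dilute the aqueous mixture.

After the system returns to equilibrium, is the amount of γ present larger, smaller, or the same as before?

Removing δ (aq), a product, drives the reaction to the right.
Dilution lowers every aqueous concentration by the same factor. Δn_aq = 1 − 0 = +1, so the system shifts toward the side with more dissolved moles — to the right.
The net shift is to the right. γ is a reactant, so its amount decreases.

decreases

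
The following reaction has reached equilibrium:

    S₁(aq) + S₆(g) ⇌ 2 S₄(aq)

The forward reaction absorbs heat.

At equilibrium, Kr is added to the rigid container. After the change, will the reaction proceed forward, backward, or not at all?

At constant volume, adding an inert gas leaves every reacting species' partial pressure unchanged, so Q is unchanged — no shift from this change.

no shift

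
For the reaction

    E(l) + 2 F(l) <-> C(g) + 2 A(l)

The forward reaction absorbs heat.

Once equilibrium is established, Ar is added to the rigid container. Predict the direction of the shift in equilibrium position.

At constant volume, adding an inert gas leaves every reacting species' partial pressure unchanged, so Q is unchanged — no shift from this change.

no shift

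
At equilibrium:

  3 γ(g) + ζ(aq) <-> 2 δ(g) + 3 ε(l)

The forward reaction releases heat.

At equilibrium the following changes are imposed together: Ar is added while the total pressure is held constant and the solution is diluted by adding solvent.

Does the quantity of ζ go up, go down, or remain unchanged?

increases

Adding inert gas at constant total pressure expands the volume and lowers every reacting partial pressure. With Δn_gas = 2 − 3 = -1, Q moves away from K toward the side with fewer gas moles, so the system shifts toward the side with more gas moles — to the left.
Dilution lowers every aqueous concentration by the same factor. Δn_aq = 0 − 1 = -1, so the system shifts toward the side with more dissolved moles — to the left.
The net shift is to the left. ζ is a reactant, so its amount increases.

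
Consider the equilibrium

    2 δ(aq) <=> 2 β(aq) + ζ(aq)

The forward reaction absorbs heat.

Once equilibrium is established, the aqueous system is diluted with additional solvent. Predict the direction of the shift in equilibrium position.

right

Dilution lowers every aqueous concentration by the same factor. Δn_aq = 3 − 2 = +1, so the system shifts toward the side with more dissolved moles — to the right.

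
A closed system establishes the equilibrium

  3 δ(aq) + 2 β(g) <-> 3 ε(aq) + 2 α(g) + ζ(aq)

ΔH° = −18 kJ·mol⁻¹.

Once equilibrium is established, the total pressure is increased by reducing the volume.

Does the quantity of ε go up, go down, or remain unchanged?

unchanged

Gas moles: reactants 2, products 2. Δn_gas = 0, so a volume change leaves Q equal to K — no shift from this change.
No net shift occurs, so the amount of ε is unchanged.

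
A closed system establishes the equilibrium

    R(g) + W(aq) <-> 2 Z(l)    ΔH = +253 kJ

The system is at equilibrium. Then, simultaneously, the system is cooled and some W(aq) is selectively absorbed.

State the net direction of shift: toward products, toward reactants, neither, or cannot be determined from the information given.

left

The forward reaction is endothermic. Lowering T favours the exothermic direction — shift to the left.
Removing W (aq), a reactant, drives the reaction to the left.
All effects act in the same direction — net shift to the left.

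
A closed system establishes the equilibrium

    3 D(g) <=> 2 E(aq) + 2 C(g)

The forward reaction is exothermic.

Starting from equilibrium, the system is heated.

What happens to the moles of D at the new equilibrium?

The forward reaction is exothermic. Raising T favours the endothermic direction — shift to the left.
The net shift is to the left. D is a reactant, so its amount increases.

increases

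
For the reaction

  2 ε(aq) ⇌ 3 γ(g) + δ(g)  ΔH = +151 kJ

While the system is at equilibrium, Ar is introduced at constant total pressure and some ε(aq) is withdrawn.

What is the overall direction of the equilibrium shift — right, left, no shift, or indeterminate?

cannot be determined

Adding inert gas at constant total pressure expands the volume and lowers every reacting partial pressure. With Δn_gas = 4 − 0 = +4, Q moves away from K toward the side with fewer gas moles, so the system shifts toward the side with more gas moles — to the right.
Removing ε (aq), a reactant, drives the reaction to the left.
The individual effects push in opposite directions; without quantitative information the net direction cannot be determined.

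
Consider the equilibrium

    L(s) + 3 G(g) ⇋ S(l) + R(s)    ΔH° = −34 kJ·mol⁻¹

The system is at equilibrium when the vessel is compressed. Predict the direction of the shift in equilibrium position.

right

Gas moles: reactants 3, products 0 (Δn_gas = -3). Compression shifts the system toward the side with fewer moles of gas — to the right.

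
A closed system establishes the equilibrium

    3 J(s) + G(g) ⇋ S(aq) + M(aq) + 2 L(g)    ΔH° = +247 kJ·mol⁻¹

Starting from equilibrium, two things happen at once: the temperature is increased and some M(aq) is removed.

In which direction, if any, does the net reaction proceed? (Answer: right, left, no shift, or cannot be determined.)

The forward reaction is endothermic. Raising T favours the endothermic direction — shift to the right.
Removing M (aq), a product, drives the reaction to the right.
All effects act in the same direction — net shift to the right.

right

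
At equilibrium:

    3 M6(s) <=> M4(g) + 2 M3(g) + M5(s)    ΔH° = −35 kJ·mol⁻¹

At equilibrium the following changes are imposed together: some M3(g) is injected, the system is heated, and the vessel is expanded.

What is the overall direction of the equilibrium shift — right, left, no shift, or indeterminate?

Adding M3 (g), a product, drives the reaction to the left.
The forward reaction is exothermic. Raising T favours the endothermic direction — shift to the left.
Gas moles: reactants 0, products 3 (Δn_gas = +3). Expansion shifts the system toward the side with more moles of gas — to the right.
The individual effects push in opposite directions; without quantitative information the net direction cannot be determined.

cannot be determined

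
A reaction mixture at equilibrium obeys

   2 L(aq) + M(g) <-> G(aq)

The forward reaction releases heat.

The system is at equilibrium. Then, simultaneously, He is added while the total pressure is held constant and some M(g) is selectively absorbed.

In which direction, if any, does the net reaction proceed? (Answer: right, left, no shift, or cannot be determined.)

Adding inert gas at constant total pressure expands the volume and lowers every reacting partial pressure. With Δn_gas = 0 − 1 = -1, Q moves away from K toward the side with fewer gas moles, so the system shifts toward the side with more gas moles — to the left.
Removing M (g), a reactant, drives the reaction to the left.
All effects act in the same direction — net shift to the left.

left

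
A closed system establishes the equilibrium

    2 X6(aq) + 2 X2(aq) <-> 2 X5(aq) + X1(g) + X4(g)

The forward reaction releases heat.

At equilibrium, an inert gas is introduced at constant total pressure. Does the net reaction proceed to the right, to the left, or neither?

right

Adding inert gas at constant total pressure expands the volume and lowers every reacting partial pressure. With Δn_gas = 2 − 0 = +2, Q moves away from K toward the side with fewer gas moles, so the system shifts toward the side with more gas moles — to the right.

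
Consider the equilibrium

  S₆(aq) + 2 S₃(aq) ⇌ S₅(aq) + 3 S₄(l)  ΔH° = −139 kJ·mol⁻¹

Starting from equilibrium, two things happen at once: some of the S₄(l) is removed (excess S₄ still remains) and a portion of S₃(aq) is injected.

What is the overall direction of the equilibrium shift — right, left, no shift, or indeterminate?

right

S₄ is a pure liquid; its activity is 1 regardless of amount, so Q is unaffected — no shift from this change.
Adding S₃ (aq), a reactant, drives the reaction to the right.
Only the nonzero effect(s) matter; the net shift is to the right.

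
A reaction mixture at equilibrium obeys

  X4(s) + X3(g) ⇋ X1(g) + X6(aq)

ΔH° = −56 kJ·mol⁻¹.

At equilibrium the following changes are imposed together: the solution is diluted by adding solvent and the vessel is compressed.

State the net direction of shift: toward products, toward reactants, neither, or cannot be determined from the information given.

Dilution lowers every aqueous concentration by the same factor. Δn_aq = 1 − 0 = +1, so the system shifts toward the side with more dissolved moles — to the right.
Gas moles: reactants 1, products 1. Δn_gas = 0, so a volume change leaves Q equal to K — no shift from this change.
Only the nonzero effect(s) matter; the net shift is to the right.

right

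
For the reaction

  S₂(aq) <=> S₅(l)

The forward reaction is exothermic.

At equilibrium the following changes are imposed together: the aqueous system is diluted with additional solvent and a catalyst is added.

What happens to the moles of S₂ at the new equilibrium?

Dilution lowers every aqueous concentration by the same factor. Δn_aq = 0 − 1 = -1, so the system shifts toward the side with more dissolved moles — to the left.
A catalyst speeds both forward and reverse rates equally; it changes neither Q nor K — no shift from this change.
The net shift is to the left. S₂ is a reactant, so its amount increases.

increases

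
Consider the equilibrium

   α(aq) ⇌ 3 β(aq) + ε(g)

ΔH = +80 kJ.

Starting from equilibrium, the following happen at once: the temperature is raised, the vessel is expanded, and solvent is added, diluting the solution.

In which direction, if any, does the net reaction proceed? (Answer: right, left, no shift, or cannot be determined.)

right

The forward reaction is endothermic. Raising T favours the endothermic direction — shift to the right.
Gas moles: reactants 0, products 1 (Δn_gas = +1). Expansion shifts the system toward the side with more moles of gas — to the right.
Dilution lowers every aqueous concentration by the same factor. Δn_aq = 3 − 1 = +2, so the system shifts toward the side with more dissolved moles — to the right.
All effects act in the same direction — net shift to the right.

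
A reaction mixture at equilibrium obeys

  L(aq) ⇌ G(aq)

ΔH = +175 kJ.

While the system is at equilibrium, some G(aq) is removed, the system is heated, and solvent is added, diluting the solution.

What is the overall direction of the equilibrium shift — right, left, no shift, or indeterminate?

Removing G (aq), a product, drives the reaction to the right.
The forward reaction is endothermic. Raising T favours the endothermic direction — shift to the right.
Dilution scales every aqueous concentration by the same factor. Δn_aq = 1 − 1 = 0, so Q is unchanged — no shift.
Only the nonzero effect(s) matter; the net shift is to the right.

right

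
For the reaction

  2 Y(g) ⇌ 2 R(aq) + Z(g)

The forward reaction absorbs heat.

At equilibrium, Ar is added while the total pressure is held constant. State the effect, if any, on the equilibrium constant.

unchanged

The equilibrium constant depends only on temperature. This perturbation may move the position of equilibrium, but since T is unchanged, K itself is unchanged.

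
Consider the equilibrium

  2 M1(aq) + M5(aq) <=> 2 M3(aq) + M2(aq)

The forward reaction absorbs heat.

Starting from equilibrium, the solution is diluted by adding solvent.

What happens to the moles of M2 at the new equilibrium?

unchanged

Dilution scales every aqueous concentration by the same factor. Δn_aq = 3 − 3 = 0, so Q is unchanged — no shift.
No net shift occurs, so the amount of M2 is unchanged.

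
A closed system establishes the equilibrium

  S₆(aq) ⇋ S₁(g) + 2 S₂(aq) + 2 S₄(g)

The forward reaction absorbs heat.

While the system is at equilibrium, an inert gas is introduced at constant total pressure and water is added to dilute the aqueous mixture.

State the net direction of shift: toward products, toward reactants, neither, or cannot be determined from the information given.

right

Adding inert gas at constant total pressure expands the volume and lowers every reacting partial pressure. With Δn_gas = 3 − 0 = +3, Q moves away from K toward the side with fewer gas moles, so the system shifts toward the side with more gas moles — to the right.
Dilution lowers every aqueous concentration by the same factor. Δn_aq = 2 − 1 = +1, so the system shifts toward the side with more dissolved moles — to the right.
All effects act in the same direction — net shift to the right.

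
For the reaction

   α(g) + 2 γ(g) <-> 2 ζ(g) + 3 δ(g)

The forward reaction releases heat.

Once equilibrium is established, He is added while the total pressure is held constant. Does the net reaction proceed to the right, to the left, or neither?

Adding inert gas at constant total pressure expands the volume and lowers every reacting partial pressure. With Δn_gas = 5 − 3 = +2, Q moves away from K toward the side with fewer gas moles, so the system shifts toward the side with more gas moles — to the right.

right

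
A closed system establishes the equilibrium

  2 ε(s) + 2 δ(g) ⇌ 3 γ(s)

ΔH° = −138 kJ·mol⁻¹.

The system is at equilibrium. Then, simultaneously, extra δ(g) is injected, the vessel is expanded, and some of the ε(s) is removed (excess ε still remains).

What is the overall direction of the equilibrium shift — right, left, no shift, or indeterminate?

cannot be determined

Adding δ (g), a reactant, drives the reaction to the right.
Gas moles: reactants 2, products 0 (Δn_gas = -2). Expansion shifts the system toward the side with more moles of gas — to the left.
ε is a pure solid; its activity is 1 regardless of amount, so Q is unaffected — no shift from this change.
The individual effects push in opposite directions; without quantitative information the net direction cannot be determined.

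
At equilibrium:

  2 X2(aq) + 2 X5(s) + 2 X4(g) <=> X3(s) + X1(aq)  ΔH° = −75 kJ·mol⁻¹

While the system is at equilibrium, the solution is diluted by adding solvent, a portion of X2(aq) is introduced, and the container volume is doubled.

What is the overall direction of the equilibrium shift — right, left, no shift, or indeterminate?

Dilution lowers every aqueous concentration by the same factor. Δn_aq = 1 − 2 = -1, so the system shifts toward the side with more dissolved moles — to the left.
Adding X2 (aq), a reactant, drives the reaction to the right.
Gas moles: reactants 2, products 0 (Δn_gas = -2). Expansion shifts the system toward the side with more moles of gas — to the left.
The individual effects push in opposite directions; without quantitative information the net direction cannot be determined.

cannot be determined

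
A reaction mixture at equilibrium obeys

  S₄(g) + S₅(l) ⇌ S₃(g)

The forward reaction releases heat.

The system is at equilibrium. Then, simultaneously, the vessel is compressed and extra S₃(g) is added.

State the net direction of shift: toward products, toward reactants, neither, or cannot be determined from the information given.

left

Gas moles: reactants 1, products 1. Δn_gas = 0, so a volume change leaves Q equal to K — no shift from this change.
Adding S₃ (g), a product, drives the reaction to the left.
Only the nonzero effect(s) matter; the net shift is to the left.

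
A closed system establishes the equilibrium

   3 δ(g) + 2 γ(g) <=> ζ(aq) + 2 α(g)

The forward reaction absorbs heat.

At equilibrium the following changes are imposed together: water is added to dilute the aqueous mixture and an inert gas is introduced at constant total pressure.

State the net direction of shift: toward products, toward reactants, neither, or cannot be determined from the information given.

cannot be determined

Dilution lowers every aqueous concentration by the same factor. Δn_aq = 1 − 0 = +1, so the system shifts toward the side with more dissolved moles — to the right.
Adding inert gas at constant total pressure expands the volume and lowers every reacting partial pressure. With Δn_gas = 2 − 5 = -3, Q moves away from K toward the side with fewer gas moles, so the system shifts toward the side with more gas moles — to the left.
The individual effects push in opposite directions; without quantitative information the net direction cannot be determined.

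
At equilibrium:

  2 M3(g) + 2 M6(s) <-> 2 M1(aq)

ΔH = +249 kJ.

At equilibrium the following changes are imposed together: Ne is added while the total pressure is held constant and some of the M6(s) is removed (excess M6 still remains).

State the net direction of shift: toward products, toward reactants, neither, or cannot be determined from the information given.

left

Adding inert gas at constant total pressure expands the volume and lowers every reacting partial pressure. With Δn_gas = 0 − 2 = -2, Q moves away from K toward the side with fewer gas moles, so the system shifts toward the side with more gas moles — to the left.
M6 is a pure solid; its activity is 1 regardless of amount, so Q is unaffected — no shift from this change.
Only the nonzero effect(s) matter; the net shift is to the left.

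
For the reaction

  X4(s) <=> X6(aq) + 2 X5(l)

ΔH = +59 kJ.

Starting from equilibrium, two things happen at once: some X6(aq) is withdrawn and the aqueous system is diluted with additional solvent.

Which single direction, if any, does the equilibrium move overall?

Removing X6 (aq), a product, drives the reaction to the right.
Dilution lowers every aqueous concentration by the same factor. Δn_aq = 1 − 0 = +1, so the system shifts toward the side with more dissolved moles — to the right.
All effects act in the same direction — net shift to the right.

right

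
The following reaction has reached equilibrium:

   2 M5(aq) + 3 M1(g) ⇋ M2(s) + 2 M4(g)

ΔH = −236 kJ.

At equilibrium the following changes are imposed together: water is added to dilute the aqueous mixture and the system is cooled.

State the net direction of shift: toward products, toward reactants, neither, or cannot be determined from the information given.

cannot be determined

Dilution lowers every aqueous concentration by the same factor. Δn_aq = 0 − 2 = -2, so the system shifts toward the side with more dissolved moles — to the left.
The forward reaction is exothermic. Lowering T favours the exothermic direction — shift to the right.
The individual effects push in opposite directions; without quantitative information the net direction cannot be determined.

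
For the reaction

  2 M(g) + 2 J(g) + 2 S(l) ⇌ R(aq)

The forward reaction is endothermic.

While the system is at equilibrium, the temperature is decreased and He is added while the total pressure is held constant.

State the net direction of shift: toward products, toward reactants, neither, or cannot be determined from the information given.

The forward reaction is endothermic. Lowering T favours the exothermic direction — shift to the left.
Adding inert gas at constant total pressure expands the volume and lowers every reacting partial pressure. With Δn_gas = 0 − 4 = -4, Q moves away from K toward the side with fewer gas moles, so the system shifts toward the side with more gas moles — to the left.
All effects act in the same direction — net shift to the left.

left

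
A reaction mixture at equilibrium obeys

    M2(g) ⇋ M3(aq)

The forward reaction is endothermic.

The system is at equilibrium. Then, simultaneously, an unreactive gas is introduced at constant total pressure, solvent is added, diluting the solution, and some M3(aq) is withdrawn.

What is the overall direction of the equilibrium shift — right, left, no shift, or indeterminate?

cannot be determined

Adding inert gas at constant total pressure expands the volume and lowers every reacting partial pressure. With Δn_gas = 0 − 1 = -1, Q moves away from K toward the side with fewer gas moles, so the system shifts toward the side with more gas moles — to the left.
Dilution lowers every aqueous concentration by the same factor. Δn_aq = 1 − 0 = +1, so the system shifts toward the side with more dissolved moles — to the right.
Removing M3 (aq), a product, drives the reaction to the right.
The individual effects push in opposite directions; without quantitative information the net direction cannot be determined.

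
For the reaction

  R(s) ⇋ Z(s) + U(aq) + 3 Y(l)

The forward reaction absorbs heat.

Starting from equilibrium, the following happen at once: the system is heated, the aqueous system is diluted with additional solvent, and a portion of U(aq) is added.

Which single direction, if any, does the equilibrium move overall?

cannot be determined

The forward reaction is endothermic. Raising T favours the endothermic direction — shift to the right.
Dilution lowers every aqueous concentration by the same factor. Δn_aq = 1 − 0 = +1, so the system shifts toward the side with more dissolved moles — to the right.
Adding U (aq), a product, drives the reaction to the left.
The individual effects push in opposite directions; without quantitative information the net direction cannot be determined.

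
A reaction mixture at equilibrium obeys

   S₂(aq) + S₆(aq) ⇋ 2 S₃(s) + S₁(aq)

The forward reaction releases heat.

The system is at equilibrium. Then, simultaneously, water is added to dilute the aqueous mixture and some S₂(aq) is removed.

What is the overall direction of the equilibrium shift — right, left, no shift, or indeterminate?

Dilution lowers every aqueous concentration by the same factor. Δn_aq = 1 − 2 = -1, so the system shifts toward the side with more dissolved moles — to the left.
Removing S₂ (aq), a reactant, drives the reaction to the left.
All effects act in the same direction — net shift to the left.

left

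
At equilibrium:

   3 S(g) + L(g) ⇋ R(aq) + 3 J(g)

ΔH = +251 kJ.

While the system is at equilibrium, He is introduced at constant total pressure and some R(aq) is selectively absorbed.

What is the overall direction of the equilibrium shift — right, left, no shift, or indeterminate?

Adding inert gas at constant total pressure expands the volume and lowers every reacting partial pressure. With Δn_gas = 3 − 4 = -1, Q moves away from K toward the side with fewer gas moles, so the system shifts toward the side with more gas moles — to the left.
Removing R (aq), a product, drives the reaction to the right.
The individual effects push in opposite directions; without quantitative information the net direction cannot be determined.

cannot be determined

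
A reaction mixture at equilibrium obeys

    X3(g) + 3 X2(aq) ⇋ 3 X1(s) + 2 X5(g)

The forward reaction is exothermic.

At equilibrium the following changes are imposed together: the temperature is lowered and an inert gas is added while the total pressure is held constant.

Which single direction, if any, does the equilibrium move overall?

The forward reaction is exothermic. Lowering T favours the exothermic direction — shift to the right.
Adding inert gas at constant total pressure expands the volume and lowers every reacting partial pressure. With Δn_gas = 2 − 1 = +1, Q moves away from K toward the side with fewer gas moles, so the system shifts toward the side with more gas moles — to the right.
All effects act in the same direction — net shift to the right.

right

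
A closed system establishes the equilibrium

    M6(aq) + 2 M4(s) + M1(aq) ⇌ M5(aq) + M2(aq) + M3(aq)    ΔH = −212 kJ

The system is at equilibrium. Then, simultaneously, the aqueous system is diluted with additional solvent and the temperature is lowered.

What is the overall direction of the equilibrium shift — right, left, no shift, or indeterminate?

right

Dilution lowers every aqueous concentration by the same factor. Δn_aq = 3 − 2 = +1, so the system shifts toward the side with more dissolved moles — to the right.
The forward reaction is exothermic. Lowering T favours the exothermic direction — shift to the right.
All effects act in the same direction — net shift to the right.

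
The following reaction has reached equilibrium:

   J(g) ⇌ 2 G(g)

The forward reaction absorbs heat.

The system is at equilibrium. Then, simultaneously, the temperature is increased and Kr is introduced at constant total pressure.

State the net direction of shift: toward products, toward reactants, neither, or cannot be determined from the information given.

right

The forward reaction is endothermic. Raising T favours the endothermic direction — shift to the right.
Adding inert gas at constant total pressure expands the volume and lowers every reacting partial pressure. With Δn_gas = 2 − 1 = +1, Q moves away from K toward the side with fewer gas moles, so the system shifts toward the side with more gas moles — to the right.
All effects act in the same direction — net shift to the right.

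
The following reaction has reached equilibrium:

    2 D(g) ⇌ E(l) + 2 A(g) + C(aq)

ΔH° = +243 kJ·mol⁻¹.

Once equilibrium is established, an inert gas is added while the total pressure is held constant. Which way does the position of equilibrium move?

no shift

Adding inert gas at constant total pressure expands the volume, scaling every reacting partial pressure by the same factor. Δn_gas = 2 − 2 = 0, so Q is unchanged — no shift.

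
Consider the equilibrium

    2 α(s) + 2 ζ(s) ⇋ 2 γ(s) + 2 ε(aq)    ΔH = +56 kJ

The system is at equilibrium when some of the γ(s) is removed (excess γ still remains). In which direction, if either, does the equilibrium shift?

γ is a pure solid; its activity is 1 regardless of amount, so Q is unaffected — no shift from this change.

no shift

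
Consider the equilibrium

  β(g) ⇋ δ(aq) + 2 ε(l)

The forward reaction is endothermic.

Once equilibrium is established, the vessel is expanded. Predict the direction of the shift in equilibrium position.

Gas moles: reactants 1, products 0 (Δn_gas = -1). Expansion shifts the system toward the side with more moles of gas — to the left.

left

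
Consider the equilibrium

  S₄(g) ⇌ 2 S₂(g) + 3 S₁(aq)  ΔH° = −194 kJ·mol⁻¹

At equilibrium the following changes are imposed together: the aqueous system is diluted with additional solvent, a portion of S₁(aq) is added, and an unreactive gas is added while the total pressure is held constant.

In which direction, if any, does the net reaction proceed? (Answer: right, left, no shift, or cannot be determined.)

Dilution lowers every aqueous concentration by the same factor. Δn_aq = 3 − 0 = +3, so the system shifts toward the side with more dissolved moles — to the right.
Adding S₁ (aq), a product, drives the reaction to the left.
Adding inert gas at constant total pressure expands the volume and lowers every reacting partial pressure. With Δn_gas = 2 − 1 = +1, Q moves away from K toward the side with fewer gas moles, so the system shifts toward the side with more gas moles — to the right.
The individual effects push in opposite directions; without quantitative information the net direction cannot be determined.

cannot be determined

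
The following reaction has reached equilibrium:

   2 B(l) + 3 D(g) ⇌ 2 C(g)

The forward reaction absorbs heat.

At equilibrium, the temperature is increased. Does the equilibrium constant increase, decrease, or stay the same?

increases

K depends on temperature via the van 't Hoff relation. The forward reaction is endothermic, so raising T increases K.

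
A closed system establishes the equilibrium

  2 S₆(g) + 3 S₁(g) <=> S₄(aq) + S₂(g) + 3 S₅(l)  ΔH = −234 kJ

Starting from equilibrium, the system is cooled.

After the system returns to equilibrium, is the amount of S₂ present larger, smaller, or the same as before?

increases

The forward reaction is exothermic. Lowering T favours the exothermic direction — shift to the right.
The net shift is to the right. S₂ is a product, so its amount increases.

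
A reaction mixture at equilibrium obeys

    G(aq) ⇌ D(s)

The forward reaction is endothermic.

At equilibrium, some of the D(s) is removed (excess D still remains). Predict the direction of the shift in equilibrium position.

D is a pure solid; its activity is 1 regardless of amount, so Q is unaffected — no shift from this change.

no shift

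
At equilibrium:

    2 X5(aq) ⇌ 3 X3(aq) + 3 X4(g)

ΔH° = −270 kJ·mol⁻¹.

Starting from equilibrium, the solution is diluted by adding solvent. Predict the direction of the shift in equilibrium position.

right

Dilution lowers every aqueous concentration by the same factor. Δn_aq = 3 − 2 = +1, so the system shifts toward the side with more dissolved moles — to the right.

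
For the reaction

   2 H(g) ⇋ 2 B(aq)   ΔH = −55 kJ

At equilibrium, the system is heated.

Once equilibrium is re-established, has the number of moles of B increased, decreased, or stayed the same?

decreases

The forward reaction is exothermic. Raising T favours the endothermic direction — shift to the left.
The net shift is to the left. B is a product, so its amount decreases.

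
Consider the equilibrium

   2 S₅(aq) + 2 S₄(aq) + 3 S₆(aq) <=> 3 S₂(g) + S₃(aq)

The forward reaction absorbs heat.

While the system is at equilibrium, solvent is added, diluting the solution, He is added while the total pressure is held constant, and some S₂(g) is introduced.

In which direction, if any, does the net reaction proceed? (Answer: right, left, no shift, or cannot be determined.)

Dilution lowers every aqueous concentration by the same factor. Δn_aq = 1 − 7 = -6, so the system shifts toward the side with more dissolved moles — to the left.
Adding inert gas at constant total pressure expands the volume and lowers every reacting partial pressure. With Δn_gas = 3 − 0 = +3, Q moves away from K toward the side with fewer gas moles, so the system shifts toward the side with more gas moles — to the right.
Adding S₂ (g), a product, drives the reaction to the left.
The individual effects push in opposite directions; without quantitative information the net direction cannot be determined.

cannot be determined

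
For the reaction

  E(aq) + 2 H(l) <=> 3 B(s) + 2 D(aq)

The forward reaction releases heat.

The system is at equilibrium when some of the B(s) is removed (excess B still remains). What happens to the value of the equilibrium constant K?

The equilibrium constant depends only on temperature. This perturbation changes neither the position of equilibrium nor K.

unchanged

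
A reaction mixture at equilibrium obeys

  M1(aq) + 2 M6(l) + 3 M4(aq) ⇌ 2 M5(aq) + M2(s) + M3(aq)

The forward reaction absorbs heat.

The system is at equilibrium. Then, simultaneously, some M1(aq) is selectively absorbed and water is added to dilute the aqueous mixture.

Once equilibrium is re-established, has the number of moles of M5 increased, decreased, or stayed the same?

decreases

Removing M1 (aq), a reactant, drives the reaction to the left.
Dilution lowers every aqueous concentration by the same factor. Δn_aq = 3 − 4 = -1, so the system shifts toward the side with more dissolved moles — to the left.
The net shift is to the left. M5 is a product, so its amount decreases.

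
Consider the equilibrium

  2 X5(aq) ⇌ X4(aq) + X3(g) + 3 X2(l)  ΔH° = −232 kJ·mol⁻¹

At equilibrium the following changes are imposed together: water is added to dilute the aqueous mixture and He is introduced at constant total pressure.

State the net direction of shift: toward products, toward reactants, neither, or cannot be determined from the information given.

cannot be determined

Dilution lowers every aqueous concentration by the same factor. Δn_aq = 1 − 2 = -1, so the system shifts toward the side with more dissolved moles — to the left.
Adding inert gas at constant total pressure expands the volume and lowers every reacting partial pressure. With Δn_gas = 1 − 0 = +1, Q moves away from K toward the side with fewer gas moles, so the system shifts toward the side with more gas moles — to the right.
The individual effects push in opposite directions; without quantitative information the net direction cannot be determined.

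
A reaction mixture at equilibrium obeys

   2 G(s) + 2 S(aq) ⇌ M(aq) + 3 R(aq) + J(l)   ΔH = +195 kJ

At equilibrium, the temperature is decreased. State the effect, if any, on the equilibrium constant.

decreases

K depends on temperature via the van 't Hoff relation. The forward reaction is endothermic, so lowering T decreases K.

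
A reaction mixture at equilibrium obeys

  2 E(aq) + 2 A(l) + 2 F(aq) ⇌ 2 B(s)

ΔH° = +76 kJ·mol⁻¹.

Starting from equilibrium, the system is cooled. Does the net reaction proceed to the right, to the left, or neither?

The forward reaction is endothermic. Lowering T favours the exothermic direction — shift to the left.

left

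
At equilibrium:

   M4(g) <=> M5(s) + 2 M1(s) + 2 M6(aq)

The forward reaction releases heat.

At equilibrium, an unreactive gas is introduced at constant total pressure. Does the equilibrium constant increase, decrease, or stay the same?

unchanged

The equilibrium constant depends only on temperature. This perturbation may move the position of equilibrium, but since T is unchanged, K itself is unchanged.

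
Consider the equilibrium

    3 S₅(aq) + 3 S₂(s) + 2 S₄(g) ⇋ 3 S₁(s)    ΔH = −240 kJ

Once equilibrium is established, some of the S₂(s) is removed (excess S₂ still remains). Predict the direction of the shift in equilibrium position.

S₂ is a pure solid; its activity is 1 regardless of amount, so Q is unaffected — no shift from this change.

no shift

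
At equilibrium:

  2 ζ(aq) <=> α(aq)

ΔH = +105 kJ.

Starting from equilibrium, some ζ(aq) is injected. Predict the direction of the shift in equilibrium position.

right

Adding ζ (aq), a reactant, drives the reaction to the right.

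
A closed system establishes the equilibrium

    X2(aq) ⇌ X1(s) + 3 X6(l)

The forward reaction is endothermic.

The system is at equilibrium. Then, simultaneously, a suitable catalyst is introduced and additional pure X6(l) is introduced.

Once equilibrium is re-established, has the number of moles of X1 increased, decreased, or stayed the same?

A catalyst speeds both forward and reverse rates equally; it changes neither Q nor K — no shift from this change.
X6 is a pure liquid; its activity is 1 regardless of amount, so Q is unaffected — no shift from this change.
No net shift occurs, so the amount of X1 is unchanged.

unchanged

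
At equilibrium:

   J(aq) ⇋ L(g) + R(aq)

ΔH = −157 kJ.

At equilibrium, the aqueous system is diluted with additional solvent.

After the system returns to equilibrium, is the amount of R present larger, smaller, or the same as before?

unchanged

Dilution scales every aqueous concentration by the same factor. Δn_aq = 1 − 1 = 0, so Q is unchanged — no shift.
No net shift occurs, so the amount of R is unchanged.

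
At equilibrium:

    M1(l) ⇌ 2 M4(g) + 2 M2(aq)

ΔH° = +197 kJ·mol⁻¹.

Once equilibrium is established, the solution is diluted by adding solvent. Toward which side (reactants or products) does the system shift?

right

Dilution lowers every aqueous concentration by the same factor. Δn_aq = 2 − 0 = +2, so the system shifts toward the side with more dissolved moles — to the right.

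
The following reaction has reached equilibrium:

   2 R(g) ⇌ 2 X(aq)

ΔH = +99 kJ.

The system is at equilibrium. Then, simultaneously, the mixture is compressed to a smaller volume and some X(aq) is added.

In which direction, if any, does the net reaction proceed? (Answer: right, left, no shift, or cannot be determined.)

cannot be determined

Gas moles: reactants 2, products 0 (Δn_gas = -2). Compression shifts the system toward the side with fewer moles of gas — to the right.
Adding X (aq), a product, drives the reaction to the left.
The individual effects push in opposite directions; without quantitative information the net direction cannot be determined.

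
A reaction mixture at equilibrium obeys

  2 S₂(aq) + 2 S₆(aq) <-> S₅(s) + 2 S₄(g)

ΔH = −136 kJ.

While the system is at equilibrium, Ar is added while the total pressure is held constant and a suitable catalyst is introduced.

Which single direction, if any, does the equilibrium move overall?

right

Adding inert gas at constant total pressure expands the volume and lowers every reacting partial pressure. With Δn_gas = 2 − 0 = +2, Q moves away from K toward the side with fewer gas moles, so the system shifts toward the side with more gas moles — to the right.
A catalyst speeds both forward and reverse rates equally; it changes neither Q nor K — no shift from this change.
Only the nonzero effect(s) matter; the net shift is to the right.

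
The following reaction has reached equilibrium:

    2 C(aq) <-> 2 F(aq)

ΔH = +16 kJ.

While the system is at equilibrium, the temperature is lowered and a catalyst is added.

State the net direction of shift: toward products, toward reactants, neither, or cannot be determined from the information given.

left

The forward reaction is endothermic. Lowering T favours the exothermic direction — shift to the left.
A catalyst speeds both forward and reverse rates equally; it changes neither Q nor K — no shift from this change.
Only the nonzero effect(s) matter; the net shift is to the left.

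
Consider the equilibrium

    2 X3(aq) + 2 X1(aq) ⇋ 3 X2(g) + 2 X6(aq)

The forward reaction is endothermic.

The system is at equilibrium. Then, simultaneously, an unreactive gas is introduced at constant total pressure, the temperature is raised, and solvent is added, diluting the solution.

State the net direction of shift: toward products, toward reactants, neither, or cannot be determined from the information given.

cannot be determined

Adding inert gas at constant total pressure expands the volume and lowers every reacting partial pressure. With Δn_gas = 3 − 0 = +3, Q moves away from K toward the side with fewer gas moles, so the system shifts toward the side with more gas moles — to the right.
The forward reaction is endothermic. Raising T favours the endothermic direction — shift to the right.
Dilution lowers every aqueous concentration by the same factor. Δn_aq = 2 − 4 = -2, so the system shifts toward the side with more dissolved moles — to the left.
The individual effects push in opposite directions; without quantitative information the net direction cannot be determined.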